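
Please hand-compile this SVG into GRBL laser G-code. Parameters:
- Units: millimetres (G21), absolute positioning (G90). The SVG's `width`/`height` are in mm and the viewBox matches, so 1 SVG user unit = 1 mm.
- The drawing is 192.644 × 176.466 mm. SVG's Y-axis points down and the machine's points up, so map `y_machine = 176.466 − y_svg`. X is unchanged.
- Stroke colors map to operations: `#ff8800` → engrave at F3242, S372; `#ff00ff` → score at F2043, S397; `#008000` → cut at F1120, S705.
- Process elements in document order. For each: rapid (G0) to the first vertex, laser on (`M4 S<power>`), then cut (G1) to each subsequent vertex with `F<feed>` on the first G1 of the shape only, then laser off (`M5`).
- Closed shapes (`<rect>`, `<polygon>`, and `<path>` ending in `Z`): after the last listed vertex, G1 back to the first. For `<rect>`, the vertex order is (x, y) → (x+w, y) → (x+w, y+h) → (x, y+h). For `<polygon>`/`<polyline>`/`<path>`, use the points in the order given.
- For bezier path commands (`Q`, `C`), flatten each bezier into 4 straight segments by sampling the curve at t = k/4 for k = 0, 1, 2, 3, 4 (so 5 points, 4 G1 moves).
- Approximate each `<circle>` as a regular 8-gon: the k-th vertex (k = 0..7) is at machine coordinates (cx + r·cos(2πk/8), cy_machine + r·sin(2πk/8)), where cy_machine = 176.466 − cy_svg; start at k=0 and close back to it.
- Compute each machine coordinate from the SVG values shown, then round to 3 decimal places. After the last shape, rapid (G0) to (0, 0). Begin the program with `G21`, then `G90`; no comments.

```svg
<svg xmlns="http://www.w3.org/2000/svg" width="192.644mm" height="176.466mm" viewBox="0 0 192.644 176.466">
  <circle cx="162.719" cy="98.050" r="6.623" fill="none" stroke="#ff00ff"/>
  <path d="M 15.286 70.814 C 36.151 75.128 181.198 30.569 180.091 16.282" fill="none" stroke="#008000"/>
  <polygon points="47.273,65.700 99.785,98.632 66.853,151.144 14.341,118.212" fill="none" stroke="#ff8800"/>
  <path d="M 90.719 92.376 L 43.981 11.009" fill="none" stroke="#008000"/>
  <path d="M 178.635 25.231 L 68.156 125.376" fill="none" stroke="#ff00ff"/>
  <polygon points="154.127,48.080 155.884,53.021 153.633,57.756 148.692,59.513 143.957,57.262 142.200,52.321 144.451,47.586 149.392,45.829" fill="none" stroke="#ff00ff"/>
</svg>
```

Since the viewBox matches the mm dimensions, user units are millimetres directly. The only transform is the Y-flip y_m = 176.466 − y_svg.

Shape 1 is a circle drawn with `<circle>`. Its stroke #ff00ff means score at S397, F2043. After flipping Y the toolpath is (169.342,78.416) → (167.402,83.099) → (162.719,85.039) → (158.036,83.099) → (156.096,78.416) → (158.036,73.733) → (162.719,71.793) → (167.402,73.733) → (169.342,78.416), returning to the start.

Shape 2 is a cubic bezier drawn with `<path>`. Its stroke #008000 means cut at S705, F1120. After flipping Y the toolpath is (15.286,105.652) → (49.995,110.344) → (105.928,125.943) → (157.741,145.029) → (180.091,160.184).

Shape 3 is a regular polygon drawn with `<polygon>`. Its stroke #ff8800 means engrave at S372, F3242. After flipping Y the toolpath is (47.273,110.766) → (99.785,77.834) → (66.853,25.322) → (14.341,58.254) → (47.273,110.766), returning to the start.

Shape 4 is a line segment drawn with `<path>`. Its stroke #008000 means cut at S705, F1120. After flipping Y the toolpath is (90.719,84.090) → (43.981,165.457).

Shape 5 is a line segment drawn with `<path>`. Its stroke #ff00ff means score at S397, F2043. After flipping Y the toolpath is (178.635,151.235) → (68.156,51.090).

Shape 6 is a regular polygon drawn with `<polygon>`. Its stroke #ff00ff means score at S397, F2043. After flipping Y the toolpath is (154.127,128.386) → (155.884,123.445) → (153.633,118.710) → (148.692,116.953) → (143.957,119.204) → (142.200,124.145) → (144.451,128.880) → (149.392,130.637) → (154.127,128.386), returning to the start.

G21
G90
G0 X169.342 Y78.416
M4 S397
G1 X167.402 Y83.099 F2043
G1 X162.719 Y85.039
G1 X158.036 Y83.099
G1 X156.096 Y78.416
G1 X158.036 Y73.733
G1 X162.719 Y71.793
G1 X167.402 Y73.733
G1 X169.342 Y78.416
M5
G0 X15.286 Y105.652
M4 S705
G1 X49.995 Y110.344 F1120
G1 X105.928 Y125.943
G1 X157.741 Y145.029
G1 X180.091 Y160.184
M5
G0 X47.273 Y110.766
M4 S372
G1 X99.785 Y77.834 F3242
G1 X66.853 Y25.322
G1 X14.341 Y58.254
G1 X47.273 Y110.766
M5
G0 X90.719 Y84.090
M4 S705
G1 X43.981 Y165.457 F1120
M5
G0 X178.635 Y151.235
M4 S397
G1 X68.156 Y51.090 F2043
M5
G0 X154.127 Y128.386
M4 S397
G1 X155.884 Y123.445 F2043
G1 X153.633 Y118.710
G1 X148.692 Y116.953
G1 X143.957 Y119.204
G1 X142.200 Y124.145
G1 X144.451 Y128.880
G1 X149.392 Y130.637
G1 X154.127 Y128.386
M5
G0 X0.000 Y0.000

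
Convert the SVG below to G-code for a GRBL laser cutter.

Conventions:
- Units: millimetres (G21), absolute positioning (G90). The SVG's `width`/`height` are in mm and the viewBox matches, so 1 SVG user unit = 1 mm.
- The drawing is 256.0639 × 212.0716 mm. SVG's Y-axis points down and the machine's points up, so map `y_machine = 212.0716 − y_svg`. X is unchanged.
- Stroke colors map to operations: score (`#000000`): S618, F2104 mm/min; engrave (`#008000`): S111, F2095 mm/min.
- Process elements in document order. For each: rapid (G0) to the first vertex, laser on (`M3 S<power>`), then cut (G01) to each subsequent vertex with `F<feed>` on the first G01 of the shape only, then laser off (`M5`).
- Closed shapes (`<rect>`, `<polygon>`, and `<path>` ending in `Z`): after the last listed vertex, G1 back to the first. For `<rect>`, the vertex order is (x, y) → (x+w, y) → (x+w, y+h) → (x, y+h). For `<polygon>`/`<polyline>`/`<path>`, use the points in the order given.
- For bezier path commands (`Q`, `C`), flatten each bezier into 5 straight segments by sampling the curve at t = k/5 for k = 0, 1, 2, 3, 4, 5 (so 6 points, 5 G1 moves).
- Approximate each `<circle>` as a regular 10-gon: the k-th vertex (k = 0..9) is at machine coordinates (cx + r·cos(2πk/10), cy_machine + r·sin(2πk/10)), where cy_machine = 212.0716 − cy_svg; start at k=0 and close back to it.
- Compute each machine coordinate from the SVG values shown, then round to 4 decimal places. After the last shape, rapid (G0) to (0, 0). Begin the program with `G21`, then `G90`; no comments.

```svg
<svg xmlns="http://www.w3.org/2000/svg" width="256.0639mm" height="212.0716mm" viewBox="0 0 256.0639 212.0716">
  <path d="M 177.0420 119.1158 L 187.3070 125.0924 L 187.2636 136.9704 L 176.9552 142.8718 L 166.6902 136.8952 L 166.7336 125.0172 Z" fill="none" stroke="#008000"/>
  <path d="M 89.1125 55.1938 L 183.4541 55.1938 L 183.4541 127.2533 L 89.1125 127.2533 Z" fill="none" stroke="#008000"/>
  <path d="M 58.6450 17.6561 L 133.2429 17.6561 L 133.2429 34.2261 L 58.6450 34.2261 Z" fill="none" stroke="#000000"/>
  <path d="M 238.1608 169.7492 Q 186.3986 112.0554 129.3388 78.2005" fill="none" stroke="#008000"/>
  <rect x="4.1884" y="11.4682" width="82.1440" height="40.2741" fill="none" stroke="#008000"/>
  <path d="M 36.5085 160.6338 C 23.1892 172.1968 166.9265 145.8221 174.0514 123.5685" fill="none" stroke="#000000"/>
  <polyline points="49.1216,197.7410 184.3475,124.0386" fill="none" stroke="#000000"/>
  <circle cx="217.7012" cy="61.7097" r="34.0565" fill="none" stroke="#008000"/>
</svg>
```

G21
G90
G0 X177.0420 Y92.9558
M3 S111
G01 X187.3070 Y86.9792 F2095
G01 X187.2636 Y75.1012
G01 X176.9552 Y69.1998
G01 X166.6902 Y75.1764
G01 X166.7336 Y87.0544
G01 X177.0420 Y92.9558
M5
G0 X89.1125 Y156.8778
M3 S111
G01 X183.4541 Y156.8778 F2095
G01 X183.4541 Y84.8183
G01 X89.1125 Y84.8183
G01 X89.1125 Y156.8778
M5
G0 X58.6450 Y194.4155
M3 S618
G01 X133.2429 Y194.4155 F2104
G01 X133.2429 Y177.8455
G01 X58.6450 Y177.8455
G01 X58.6450 Y194.4155
M5
G0 X238.1608 Y42.3224
M3 S111
G01 X217.2440 Y64.4464 F2095
G01 X195.9034 Y84.6632
G01 X174.1390 Y102.9730
G01 X151.9508 Y119.3756
G01 X129.3388 Y133.8711
M5
G0 X4.1884 Y200.6034
M3 S111
G01 X86.3324 Y200.6034 F2095
G01 X86.3324 Y160.3293
G01 X4.1884 Y160.3293
G01 X4.1884 Y200.6034
M5
G0 X36.5085 Y51.4378
M3 S618
G01 X45.0144 Y48.7161 F2104
G01 X77.1177 Y53.0805
G01 X118.7224 Y62.5124
G01 X155.7323 Y74.9929
G01 X174.0514 Y88.5031
M5
G0 X49.1216 Y14.3306
M3 S618
G01 X184.3475 Y88.0330 F2104
M5
G0 X251.7577 Y150.3619
M3 S111
G01 X245.2535 Y170.3798 F2095
G01 X228.2252 Y182.7516
G01 X207.1772 Y182.7516
G01 X190.1489 Y170.3798
G01 X183.6447 Y150.3619
G01 X190.1489 Y130.3440
G01 X207.1772 Y117.9722
G01 X228.2252 Y117.9722
G01 X245.2535 Y130.3440
G01 X251.7577 Y150.3619
M5
G0 X0.0000 Y0.0000

viewBox `0 0 256.0639 212.0716` with mm width/height → 1 unit = 1 mm. Flip: y_m = 212.0716 − y_svg.

**Shape 1** — `<path>` regular polygon, stroke `#008000` → engrave (S111, F2095). Machine vertices: (177.0420,92.9558) → (187.3070,86.9792) → (187.2636,75.1012) → (176.9552,69.1998) → (166.6902,75.1764) → (166.7336,87.0544) → (177.0420,92.9558). Closed: final G1 returns to the first vertex.

**Shape 2** — `<path>` rectangle, stroke `#008000` → engrave (S111, F2095). Machine vertices: (89.1125,156.8778) → (183.4541,156.8778) → (183.4541,84.8183) → (89.1125,84.8183) → (89.1125,156.8778). Closed: final G1 returns to the first vertex.

**Shape 3** — `<path>` rectangle, stroke `#000000` → score (S618, F2104). Machine vertices: (58.6450,194.4155) → (133.2429,194.4155) → (133.2429,177.8455) → (58.6450,177.8455) → (58.6450,194.4155). Closed: final G1 returns to the first vertex.

**Shape 4** — `<path>` quadratic bezier, stroke `#008000` → engrave (S111, F2095). Control points (SVG): P0=(238.1608,169.7492), P1=(186.3986,112.0554), P2=(129.3388,78.2005); sampled at t=k/5. Machine vertices: (238.1608,42.3224) → (217.2440,64.4464) → (195.9034,84.6632) → (174.1390,102.9730) → (151.9508,119.3756) → (129.3388,133.8711). Open path.

**Shape 5** — `<rect>` rectangle, stroke `#008000` → engrave (S111, F2095). Machine vertices: (4.1884,200.6034) → (86.3324,200.6034) → (86.3324,160.3293) → (4.1884,160.3293) → (4.1884,200.6034). Closed: final G1 returns to the first vertex.

**Shape 6** — `<path>` cubic bezier, stroke `#000000` → score (S618, F2104). Control points (SVG): P0=(36.5085,160.6338), P1=(23.1892,172.1968), P2=(166.9265,145.8221), P3=(174.0514,123.5685); sampled at t=k/5. Machine vertices: (36.5085,51.4378) → (45.0144,48.7161) → (77.1177,53.0805) → (118.7224,62.5124) → (155.7323,74.9929) → (174.0514,88.5031). Open path.

**Shape 7** — `<polyline>` line segment, stroke `#000000` → score (S618, F2104). Machine vertices: (49.1216,14.3306) → (184.3475,88.0330). Open path.

**Shape 8** — `<circle>` circle, stroke `#008000` → engrave (S111, F2095). Machine vertices: (251.7577,150.3619) → (245.2535,170.3798) → (228.2252,182.7516) → (207.1772,182.7516) → (190.1489,170.3798) → (183.6447,150.3619) → (190.1489,130.3440) → (207.1772,117.9722) → (228.2252,117.9722) → (245.2535,130.3440) → (251.7577,150.3619). Closed: final G1 returns to the first vertex.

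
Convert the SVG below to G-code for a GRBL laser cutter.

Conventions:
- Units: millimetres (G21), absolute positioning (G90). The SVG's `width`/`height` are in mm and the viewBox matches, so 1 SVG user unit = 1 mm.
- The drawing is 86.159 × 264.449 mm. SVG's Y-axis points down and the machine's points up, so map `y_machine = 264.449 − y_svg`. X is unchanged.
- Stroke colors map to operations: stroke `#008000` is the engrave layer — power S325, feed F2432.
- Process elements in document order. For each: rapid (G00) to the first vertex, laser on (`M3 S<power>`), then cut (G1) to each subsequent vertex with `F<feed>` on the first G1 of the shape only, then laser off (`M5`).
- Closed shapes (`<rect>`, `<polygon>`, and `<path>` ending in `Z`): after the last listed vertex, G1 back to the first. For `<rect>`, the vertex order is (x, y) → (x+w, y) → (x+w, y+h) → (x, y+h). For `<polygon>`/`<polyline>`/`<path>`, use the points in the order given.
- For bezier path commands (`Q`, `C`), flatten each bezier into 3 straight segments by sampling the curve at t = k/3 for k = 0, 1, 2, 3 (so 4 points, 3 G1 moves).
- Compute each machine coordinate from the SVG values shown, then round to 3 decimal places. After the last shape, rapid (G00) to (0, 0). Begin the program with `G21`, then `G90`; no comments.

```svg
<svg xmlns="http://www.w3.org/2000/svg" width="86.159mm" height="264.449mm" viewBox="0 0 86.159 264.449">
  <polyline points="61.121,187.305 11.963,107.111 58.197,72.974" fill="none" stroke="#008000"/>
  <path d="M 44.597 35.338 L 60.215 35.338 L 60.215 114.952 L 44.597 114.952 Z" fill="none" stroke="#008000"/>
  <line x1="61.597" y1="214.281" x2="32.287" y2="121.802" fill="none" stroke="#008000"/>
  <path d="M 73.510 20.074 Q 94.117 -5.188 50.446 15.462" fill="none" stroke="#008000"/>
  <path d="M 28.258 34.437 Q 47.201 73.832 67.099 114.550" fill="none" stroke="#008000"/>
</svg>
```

G21
G90
G00 X61.121 Y77.144
M3 S325
G1 X11.963 Y157.338 F2432
G1 X58.197 Y191.475
M5
G00 X44.597 Y229.111
M3 S325
G1 X60.215 Y229.111 F2432
G1 X60.215 Y149.497
G1 X44.597 Y149.497
G1 X44.597 Y229.111
M5
G00 X61.597 Y50.168
M3 S325
G1 X32.287 Y142.647 F2432
M5
G00 X73.510 Y244.375
M3 S325
G1 X80.106 Y256.115 F2432
G1 X72.418 Y257.652
G1 X50.446 Y248.987
M5
G00 X28.258 Y230.012
M3 S325
G1 X40.993 Y203.602 F2432
G1 X53.940 Y176.897
G1 X67.099 Y149.899
M5
G00 X0.000 Y0.000

viewBox `0 0 86.159 264.449` with mm width/height → 1 unit = 1 mm. Flip: y_m = 264.449 − y_svg.

**Shape 1** — `<polyline>` open polyline, stroke `#008000` → engrave (S325, F2432). Machine vertices: (61.121,77.144) → (11.963,157.338) → (58.197,191.475). Open path.

**Shape 2** — `<path>` rectangle, stroke `#008000` → engrave (S325, F2432). Machine vertices: (44.597,229.111) → (60.215,229.111) → (60.215,149.497) → (44.597,149.497) → (44.597,229.111). Closed: final G1 returns to the first vertex.

**Shape 3** — `<line>` line segment, stroke `#008000` → engrave (S325, F2432). Machine vertices: (61.597,50.168) → (32.287,142.647). Open path.

**Shape 4** — `<path>` quadratic bezier, stroke `#008000` → engrave (S325, F2432). Control points (SVG): P0=(73.510,20.074), P1=(94.117,-5.188), P2=(50.446,15.462); sampled at t=k/3. Machine vertices: (73.510,244.375) → (80.106,256.115) → (72.418,257.652) → (50.446,248.987). Open path.

**Shape 5** — `<path>` quadratic bezier, stroke `#008000` → engrave (S325, F2432). Control points (SVG): P0=(28.258,34.437), P1=(47.201,73.832), P2=(67.099,114.550); sampled at t=k/3. Machine vertices: (28.258,230.012) → (40.993,203.602) → (53.940,176.897) → (67.099,149.899). Open path.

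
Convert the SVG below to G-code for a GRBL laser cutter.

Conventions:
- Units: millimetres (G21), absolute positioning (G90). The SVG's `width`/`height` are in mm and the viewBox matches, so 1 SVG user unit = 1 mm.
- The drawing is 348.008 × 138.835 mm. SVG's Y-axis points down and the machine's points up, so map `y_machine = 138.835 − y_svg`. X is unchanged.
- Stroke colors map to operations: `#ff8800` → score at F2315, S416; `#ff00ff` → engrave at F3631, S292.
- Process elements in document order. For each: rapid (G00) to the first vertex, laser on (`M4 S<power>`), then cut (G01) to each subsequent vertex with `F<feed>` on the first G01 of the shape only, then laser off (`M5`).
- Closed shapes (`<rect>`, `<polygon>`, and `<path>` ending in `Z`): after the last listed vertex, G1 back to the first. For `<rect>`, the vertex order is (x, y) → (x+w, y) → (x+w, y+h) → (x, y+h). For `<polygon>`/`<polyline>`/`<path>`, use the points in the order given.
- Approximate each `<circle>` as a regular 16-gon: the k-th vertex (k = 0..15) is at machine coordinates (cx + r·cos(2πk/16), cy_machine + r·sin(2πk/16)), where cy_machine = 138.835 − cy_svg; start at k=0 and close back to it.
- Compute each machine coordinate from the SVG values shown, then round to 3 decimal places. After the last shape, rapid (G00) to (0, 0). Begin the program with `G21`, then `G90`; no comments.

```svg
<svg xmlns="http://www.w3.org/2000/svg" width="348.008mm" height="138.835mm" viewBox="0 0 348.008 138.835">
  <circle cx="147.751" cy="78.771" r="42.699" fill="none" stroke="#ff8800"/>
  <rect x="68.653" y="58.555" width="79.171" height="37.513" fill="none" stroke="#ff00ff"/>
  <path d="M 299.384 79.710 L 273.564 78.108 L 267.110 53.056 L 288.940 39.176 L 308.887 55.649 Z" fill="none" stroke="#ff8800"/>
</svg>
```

G21
G90
G00 X190.450 Y60.064
M4 S416
G01 X187.200 Y76.404 F2315
G01 X177.944 Y90.257
G01 X164.091 Y99.513
G01 X147.751 Y102.763
G01 X131.411 Y99.513
G01 X117.558 Y90.257
G01 X108.302 Y76.404
G01 X105.052 Y60.064
G01 X108.302 Y43.724
G01 X117.558 Y29.871
G01 X131.411 Y20.615
G01 X147.751 Y17.365
G01 X164.091 Y20.615
G01 X177.944 Y29.871
G01 X187.200 Y43.724
G01 X190.450 Y60.064
M5
G00 X68.653 Y80.280
M4 S292
G01 X147.824 Y80.280 F3631
G01 X147.824 Y42.767
G01 X68.653 Y42.767
G01 X68.653 Y80.280
M5
G00 X299.384 Y59.125
M4 S416
G01 X273.564 Y60.727 F2315
G01 X267.110 Y85.779
G01 X288.940 Y99.659
G01 X308.887 Y83.186
G01 X299.384 Y59.125
M5
G00 X0.000 Y0.000

Since the viewBox matches the mm dimensions, user units are millimetres directly. The only transform is the Y-flip y_m = 138.835 − y_svg.

Shape 1 is a circle drawn with `<circle>`. Its stroke #ff8800 means score at S416, F2315. After flipping Y the toolpath is (190.450,60.064) → (187.200,76.404) → (177.944,90.257) → (164.091,99.513) → (147.751,102.763) → (131.411,99.513) → (117.558,90.257) → (108.302,76.404) → (105.052,60.064) → (108.302,43.724) → (117.558,29.871) → (131.411,20.615) → (147.751,17.365) → (164.091,20.615) → (177.944,29.871) → (187.200,43.724) → (190.450,60.064), returning to the start.

Shape 2 is a rectangle drawn with `<rect>`. Its stroke #ff00ff means engrave at S292, F3631. After flipping Y the toolpath is (68.653,80.280) → (147.824,80.280) → (147.824,42.767) → (68.653,42.767) → (68.653,80.280), returning to the start.

Shape 3 is a regular polygon drawn with `<path>`. Its stroke #ff8800 means score at S416, F2315. After flipping Y the toolpath is (299.384,59.125) → (273.564,60.727) → (267.110,85.779) → (288.940,99.659) → (308.887,83.186) → (299.384,59.125), returning to the start.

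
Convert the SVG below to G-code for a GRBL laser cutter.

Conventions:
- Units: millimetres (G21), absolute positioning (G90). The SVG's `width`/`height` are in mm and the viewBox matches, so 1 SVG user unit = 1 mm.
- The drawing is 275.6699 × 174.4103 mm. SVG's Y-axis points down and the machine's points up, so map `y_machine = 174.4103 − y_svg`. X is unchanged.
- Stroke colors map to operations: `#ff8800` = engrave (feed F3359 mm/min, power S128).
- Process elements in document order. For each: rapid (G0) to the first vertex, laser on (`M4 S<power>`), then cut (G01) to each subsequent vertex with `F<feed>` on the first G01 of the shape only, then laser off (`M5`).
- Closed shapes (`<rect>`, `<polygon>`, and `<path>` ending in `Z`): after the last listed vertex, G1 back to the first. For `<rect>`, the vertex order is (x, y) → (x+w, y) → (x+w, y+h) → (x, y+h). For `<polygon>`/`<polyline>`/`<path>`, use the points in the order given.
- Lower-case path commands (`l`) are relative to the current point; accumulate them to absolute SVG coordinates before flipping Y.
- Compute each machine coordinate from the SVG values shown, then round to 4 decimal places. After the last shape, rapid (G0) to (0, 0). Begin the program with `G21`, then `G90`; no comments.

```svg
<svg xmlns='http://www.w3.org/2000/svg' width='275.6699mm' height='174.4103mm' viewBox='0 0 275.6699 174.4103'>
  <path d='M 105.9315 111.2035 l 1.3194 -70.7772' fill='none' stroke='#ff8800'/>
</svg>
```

G21
G90
G0 X105.9315 Y63.2068
M4 S128
G01 X107.2509 Y133.9840 F3359
M5
G0 X0.0000 Y0.0000

viewBox `0 0 275.6699 174.4103` with mm width/height → 1 unit = 1 mm. Flip: y_m = 174.4103 − y_svg.

**Shape 1** — `<path>` line segment, stroke `#ff8800` → engrave (S128, F3359). Machine vertices: (105.9315,63.2068) → (107.2509,133.9840). Open path.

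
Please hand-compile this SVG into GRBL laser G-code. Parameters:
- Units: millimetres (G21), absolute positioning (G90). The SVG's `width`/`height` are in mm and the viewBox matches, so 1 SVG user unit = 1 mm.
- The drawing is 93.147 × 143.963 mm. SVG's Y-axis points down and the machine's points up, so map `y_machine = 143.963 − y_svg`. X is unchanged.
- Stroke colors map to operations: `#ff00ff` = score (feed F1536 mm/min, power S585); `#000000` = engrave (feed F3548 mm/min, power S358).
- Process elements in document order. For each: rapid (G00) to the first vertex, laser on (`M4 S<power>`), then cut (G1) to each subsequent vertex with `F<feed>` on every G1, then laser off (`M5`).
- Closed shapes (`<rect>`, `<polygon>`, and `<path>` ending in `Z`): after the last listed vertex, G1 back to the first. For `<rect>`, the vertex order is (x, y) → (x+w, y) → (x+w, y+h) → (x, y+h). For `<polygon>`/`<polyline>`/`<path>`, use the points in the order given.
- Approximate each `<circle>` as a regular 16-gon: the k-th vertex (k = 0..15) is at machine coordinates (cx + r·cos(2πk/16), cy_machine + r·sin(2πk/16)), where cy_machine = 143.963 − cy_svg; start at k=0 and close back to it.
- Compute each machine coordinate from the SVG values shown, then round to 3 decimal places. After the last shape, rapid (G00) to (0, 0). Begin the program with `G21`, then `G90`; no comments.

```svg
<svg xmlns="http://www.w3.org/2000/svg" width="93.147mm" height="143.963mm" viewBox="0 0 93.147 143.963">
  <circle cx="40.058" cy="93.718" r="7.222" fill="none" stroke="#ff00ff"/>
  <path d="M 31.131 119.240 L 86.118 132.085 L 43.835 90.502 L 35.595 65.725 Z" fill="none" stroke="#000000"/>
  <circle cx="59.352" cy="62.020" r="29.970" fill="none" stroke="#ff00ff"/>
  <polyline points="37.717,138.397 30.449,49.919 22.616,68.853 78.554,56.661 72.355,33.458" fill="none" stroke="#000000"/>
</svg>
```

viewBox `0 0 93.147 143.963` with mm width/height → 1 unit = 1 mm. Flip: y_m = 143.963 − y_svg.

**Shape 1** — `<circle>` circle, stroke `#ff00ff` → score (S585, F1536). Machine vertices: (47.280,50.245) → (46.730,53.009) → (45.165,55.352) → (42.822,56.917) → (40.058,57.467) → (37.294,56.917) → (34.951,55.352) → (33.386,53.009) → (32.836,50.245) → (33.386,47.481) → (34.951,45.138) → (37.294,43.573) → (40.058,43.023) → (42.822,43.573) → (45.165,45.138) → (46.730,47.481) → (47.280,50.245). Closed: final G1 returns to the first vertex.

**Shape 2** — `<path>` closed polygon, stroke `#000000` → engrave (S358, F3548). Machine vertices: (31.131,24.723) → (86.118,11.878) → (43.835,53.461) → (35.595,78.238) → (31.131,24.723). Closed: final G1 returns to the first vertex.

**Shape 3** — `<circle>` circle, stroke `#ff00ff` → score (S585, F1536). Machine vertices: (89.322,81.943) → (87.041,93.412) → (80.544,103.135) → (70.821,109.632) → (59.352,111.913) → (47.883,109.632) → (38.160,103.135) → (31.663,93.412) → (29.382,81.943) → (31.663,70.474) → (38.160,60.751) → (47.883,54.254) → (59.352,51.973) → (70.821,54.254) → (80.544,60.751) → (87.041,70.474) → (89.322,81.943). Closed: final G1 returns to the first vertex.

**Shape 4** — `<polyline>` open polyline, stroke `#000000` → engrave (S358, F3548). Machine vertices: (37.717,5.566) → (30.449,94.044) → (22.616,75.110) → (78.554,87.302) → (72.355,110.505). Open path.

G21
G90
G00 X47.280 Y50.245
M4 S585
G1 X46.730 Y53.009 F1536
G1 X45.165 Y55.352 F1536
G1 X42.822 Y56.917 F1536
G1 X40.058 Y57.467 F1536
G1 X37.294 Y56.917 F1536
G1 X34.951 Y55.352 F1536
G1 X33.386 Y53.009 F1536
G1 X32.836 Y50.245 F1536
G1 X33.386 Y47.481 F1536
G1 X34.951 Y45.138 F1536
G1 X37.294 Y43.573 F1536
G1 X40.058 Y43.023 F1536
G1 X42.822 Y43.573 F1536
G1 X45.165 Y45.138 F1536
G1 X46.730 Y47.481 F1536
G1 X47.280 Y50.245 F1536
M5
G00 X31.131 Y24.723
M4 S358
G1 X86.118 Y11.878 F3548
G1 X43.835 Y53.461 F3548
G1 X35.595 Y78.238 F3548
G1 X31.131 Y24.723 F3548
M5
G00 X89.322 Y81.943
M4 S585
G1 X87.041 Y93.412 F1536
G1 X80.544 Y103.135 F1536
G1 X70.821 Y109.632 F1536
G1 X59.352 Y111.913 F1536
G1 X47.883 Y109.632 F1536
G1 X38.160 Y103.135 F1536
G1 X31.663 Y93.412 F1536
G1 X29.382 Y81.943 F1536
G1 X31.663 Y70.474 F1536
G1 X38.160 Y60.751 F1536
G1 X47.883 Y54.254 F1536
G1 X59.352 Y51.973 F1536
G1 X70.821 Y54.254 F1536
G1 X80.544 Y60.751 F1536
G1 X87.041 Y70.474 F1536
G1 X89.322 Y81.943 F1536
M5
G00 X37.717 Y5.566
M4 S358
G1 X30.449 Y94.044 F3548
G1 X22.616 Y75.110 F3548
G1 X78.554 Y87.302 F3548
G1 X72.355 Y110.505 F3548
M5
G00 X0.000 Y0.000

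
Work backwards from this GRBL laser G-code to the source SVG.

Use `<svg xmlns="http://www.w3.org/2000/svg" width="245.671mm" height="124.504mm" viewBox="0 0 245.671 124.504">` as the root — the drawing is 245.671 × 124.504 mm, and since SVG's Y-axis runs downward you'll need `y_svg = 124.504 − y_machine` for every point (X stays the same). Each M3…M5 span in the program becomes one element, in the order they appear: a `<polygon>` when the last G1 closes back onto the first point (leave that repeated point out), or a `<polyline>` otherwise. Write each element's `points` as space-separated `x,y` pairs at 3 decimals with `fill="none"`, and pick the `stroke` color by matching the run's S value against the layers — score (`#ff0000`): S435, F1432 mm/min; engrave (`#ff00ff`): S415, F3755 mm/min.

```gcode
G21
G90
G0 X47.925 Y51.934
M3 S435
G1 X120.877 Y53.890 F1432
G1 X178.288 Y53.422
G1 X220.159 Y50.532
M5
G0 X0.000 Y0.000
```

<svg xmlns="http://www.w3.org/2000/svg" width="245.671mm" height="124.504mm" viewBox="0 0 245.671 124.504">
  <polyline points="47.925,72.570 120.877,70.614 178.288,71.082 220.159,73.972" fill="none" stroke="#ff0000"/>
</svg>

Machine Y-up, SVG Y-down with viewBox height 124.504, so y_svg = 124.504 − y_machine; X carries over. Every run uses S435, so all elements get stroke `#ff0000` (score).

Run 1: The run is open, so emit a `<polyline>` with points (Y-flipped): 47.925,72.570 120.877,70.614 178.288,71.082 220.159,73.972.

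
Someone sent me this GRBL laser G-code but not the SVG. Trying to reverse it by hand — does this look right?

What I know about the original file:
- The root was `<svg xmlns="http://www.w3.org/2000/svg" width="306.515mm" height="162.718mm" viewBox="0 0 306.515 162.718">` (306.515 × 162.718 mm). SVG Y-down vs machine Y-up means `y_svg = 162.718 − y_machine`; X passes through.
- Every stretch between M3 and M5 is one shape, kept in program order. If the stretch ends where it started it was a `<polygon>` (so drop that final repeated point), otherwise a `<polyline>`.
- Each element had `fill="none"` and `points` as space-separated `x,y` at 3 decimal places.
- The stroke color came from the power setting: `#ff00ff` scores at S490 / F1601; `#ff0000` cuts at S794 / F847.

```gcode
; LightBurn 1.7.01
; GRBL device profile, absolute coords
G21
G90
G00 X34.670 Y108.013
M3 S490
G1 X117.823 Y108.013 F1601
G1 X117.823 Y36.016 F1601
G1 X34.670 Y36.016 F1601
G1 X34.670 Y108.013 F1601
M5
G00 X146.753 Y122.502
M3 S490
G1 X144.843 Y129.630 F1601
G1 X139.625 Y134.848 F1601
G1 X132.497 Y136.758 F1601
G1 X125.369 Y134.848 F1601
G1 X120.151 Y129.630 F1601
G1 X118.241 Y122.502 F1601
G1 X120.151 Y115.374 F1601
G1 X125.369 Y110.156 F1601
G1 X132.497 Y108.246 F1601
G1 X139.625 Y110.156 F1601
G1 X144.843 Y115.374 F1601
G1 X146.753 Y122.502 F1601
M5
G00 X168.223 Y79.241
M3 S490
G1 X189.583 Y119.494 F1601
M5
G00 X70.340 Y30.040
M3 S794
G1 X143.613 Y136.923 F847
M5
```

<svg xmlns="http://www.w3.org/2000/svg" width="306.515mm" height="162.718mm" viewBox="0 0 306.515 162.718">
  <polygon points="34.670,54.705 117.823,54.705 117.823,126.702 34.670,126.702" fill="none" stroke="#ff00ff"/>
  <polygon points="146.753,40.216 144.843,33.088 139.625,27.870 132.497,25.960 125.369,27.870 120.151,33.088 118.241,40.216 120.151,47.344 125.369,52.562 132.497,54.472 139.625,52.562 144.843,47.344" fill="none" stroke="#ff00ff"/>
  <polyline points="168.223,83.477 189.583,43.224" fill="none" stroke="#ff00ff"/>
  <polyline points="70.340,132.678 143.613,25.795" fill="none" stroke="#ff0000"/>
</svg>

Machine Y-up, SVG Y-down with viewBox height 162.718, so y_svg = 162.718 − y_machine; X carries over.

Run 1: power S490 maps to stroke `#ff00ff` (score). The run returns to its start, so emit a `<polygon>` with points (Y-flipped): 34.670,54.705 117.823,54.705 117.823,126.702 34.670,126.702.

Run 2: S490 ⇒ score layer `#ff00ff`. The run returns to its start, so emit a `<polygon>` with points (Y-flipped): 146.753,40.216 144.843,33.088 139.625,27.870 132.497,25.960 125.369,27.870 120.151,33.088 118.241,40.216 120.151,47.344 125.369,52.562 132.497,54.472 139.625,52.562 144.843,47.344.

Run 3: power S490 maps to stroke `#ff00ff` (score). The run is open, so emit a `<polyline>` with points (Y-flipped): 168.223,83.477 189.583,43.224.

Run 4: the run's S794 means `#ff0000` (cut). The run is open, so emit a `<polyline>` with points (Y-flipped): 70.340,132.678 143.613,25.795.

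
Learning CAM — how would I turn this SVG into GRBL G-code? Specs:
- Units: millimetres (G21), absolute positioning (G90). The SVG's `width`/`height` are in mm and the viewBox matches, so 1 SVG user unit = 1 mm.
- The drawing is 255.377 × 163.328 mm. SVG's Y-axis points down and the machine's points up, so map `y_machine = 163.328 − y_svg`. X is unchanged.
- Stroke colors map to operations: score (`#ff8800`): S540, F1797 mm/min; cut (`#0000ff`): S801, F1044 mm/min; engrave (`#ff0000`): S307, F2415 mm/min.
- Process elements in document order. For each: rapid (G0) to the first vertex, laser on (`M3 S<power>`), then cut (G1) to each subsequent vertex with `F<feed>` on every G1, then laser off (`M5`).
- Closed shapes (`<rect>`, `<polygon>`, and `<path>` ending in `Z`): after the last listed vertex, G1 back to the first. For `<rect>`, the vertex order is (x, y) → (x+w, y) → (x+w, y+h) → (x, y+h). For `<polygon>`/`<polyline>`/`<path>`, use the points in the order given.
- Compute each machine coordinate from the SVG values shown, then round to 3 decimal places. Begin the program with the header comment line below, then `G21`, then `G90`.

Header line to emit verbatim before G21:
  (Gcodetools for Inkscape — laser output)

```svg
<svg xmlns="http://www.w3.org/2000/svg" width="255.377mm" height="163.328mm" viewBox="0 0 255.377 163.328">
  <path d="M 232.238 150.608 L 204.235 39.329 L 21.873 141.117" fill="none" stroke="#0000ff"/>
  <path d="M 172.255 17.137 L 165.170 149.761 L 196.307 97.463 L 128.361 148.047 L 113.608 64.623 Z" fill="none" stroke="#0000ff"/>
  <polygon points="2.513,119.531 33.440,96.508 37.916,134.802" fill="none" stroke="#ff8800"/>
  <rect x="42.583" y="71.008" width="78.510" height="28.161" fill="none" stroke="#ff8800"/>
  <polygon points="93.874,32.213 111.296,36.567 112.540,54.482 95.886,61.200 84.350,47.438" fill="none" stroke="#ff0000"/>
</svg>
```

1 u = 1 mm; y_m = 163.328 − y.

[1] `<path>` open polyline, #0000ff→cut S801 F1044: (232.238,12.720) → (204.235,123.999) → (21.873,22.211)

[2] `<path>` closed polygon, #0000ff→cut S801 F1044: (172.255,146.191) → (165.170,13.567) → (196.307,65.865) → (128.361,15.281) → (113.608,98.705) → (172.255,146.191) (closed)

[3] `<polygon>` regular polygon, #ff8800→score S540 F1797: (2.513,43.797) → (33.440,66.820) → (37.916,28.526) → (2.513,43.797) (closed)

[4] `<rect>` rectangle, #ff8800→score S540 F1797: (42.583,92.320) → (121.093,92.320) → (121.093,64.159) → (42.583,64.159) → (42.583,92.320) (closed)

[5] `<polygon>` regular polygon, #ff0000→engrave S307 F2415: (93.874,131.115) → (111.296,126.761) → (112.540,108.846) → (95.886,102.128) → (84.350,115.890) → (93.874,131.115) (closed)

(Gcodetools for Inkscape — laser output)
G21
G90
G0 X232.238 Y12.720
M3 S801
G1 X204.235 Y123.999 F1044
G1 X21.873 Y22.211 F1044
M5
G0 X172.255 Y146.191
M3 S801
G1 X165.170 Y13.567 F1044
G1 X196.307 Y65.865 F1044
G1 X128.361 Y15.281 F1044
G1 X113.608 Y98.705 F1044
G1 X172.255 Y146.191 F1044
M5
G0 X2.513 Y43.797
M3 S540
G1 X33.440 Y66.820 F1797
G1 X37.916 Y28.526 F1797
G1 X2.513 Y43.797 F1797
M5
G0 X42.583 Y92.320
M3 S540
G1 X121.093 Y92.320 F1797
G1 X121.093 Y64.159 F1797
G1 X42.583 Y64.159 F1797
G1 X42.583 Y92.320 F1797
M5
G0 X93.874 Y131.115
M3 S307
G1 X111.296 Y126.761 F2415
G1 X112.540 Y108.846 F2415
G1 X95.886 Y102.128 F2415
G1 X84.350 Y115.890 F2415
G1 X93.874 Y131.115 F2415
M5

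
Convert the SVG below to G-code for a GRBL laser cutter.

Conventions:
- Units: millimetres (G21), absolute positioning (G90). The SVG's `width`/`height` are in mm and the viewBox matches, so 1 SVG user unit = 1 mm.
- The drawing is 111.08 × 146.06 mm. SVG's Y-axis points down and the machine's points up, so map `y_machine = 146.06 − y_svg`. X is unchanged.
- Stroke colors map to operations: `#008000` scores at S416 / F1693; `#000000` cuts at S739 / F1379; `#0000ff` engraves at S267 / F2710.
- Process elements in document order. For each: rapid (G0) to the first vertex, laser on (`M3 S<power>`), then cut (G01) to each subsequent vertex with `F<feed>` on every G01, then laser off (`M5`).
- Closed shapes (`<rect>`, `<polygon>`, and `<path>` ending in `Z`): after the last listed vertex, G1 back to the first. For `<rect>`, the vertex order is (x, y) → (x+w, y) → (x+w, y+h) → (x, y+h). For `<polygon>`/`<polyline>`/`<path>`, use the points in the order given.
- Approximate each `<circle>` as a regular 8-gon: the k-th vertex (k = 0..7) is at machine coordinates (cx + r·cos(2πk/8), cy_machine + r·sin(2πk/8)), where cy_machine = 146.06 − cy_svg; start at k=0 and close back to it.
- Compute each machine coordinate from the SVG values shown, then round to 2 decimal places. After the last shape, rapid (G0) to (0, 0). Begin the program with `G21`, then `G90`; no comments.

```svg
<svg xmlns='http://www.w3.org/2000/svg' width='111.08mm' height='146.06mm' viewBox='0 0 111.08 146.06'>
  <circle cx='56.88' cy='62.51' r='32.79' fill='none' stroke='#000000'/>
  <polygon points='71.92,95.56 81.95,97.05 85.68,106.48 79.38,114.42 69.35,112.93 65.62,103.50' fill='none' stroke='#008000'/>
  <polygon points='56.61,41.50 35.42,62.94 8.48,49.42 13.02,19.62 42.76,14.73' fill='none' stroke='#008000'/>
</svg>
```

G21
G90
G0 X89.67 Y83.55
M3 S739
G01 X80.07 Y106.74 F1379
G01 X56.88 Y116.34 F1379
G01 X33.69 Y106.74 F1379
G01 X24.09 Y83.55 F1379
G01 X33.69 Y60.36 F1379
G01 X56.88 Y50.76 F1379
G01 X80.07 Y60.36 F1379
G01 X89.67 Y83.55 F1379
M5
G0 X71.92 Y50.50
M3 S416
G01 X81.95 Y49.01 F1693
G01 X85.68 Y39.58 F1693
G01 X79.38 Y31.64 F1693
G01 X69.35 Y33.13 F1693
G01 X65.62 Y42.56 F1693
G01 X71.92 Y50.50 F1693
M5
G0 X56.61 Y104.56
M3 S416
G01 X35.42 Y83.12 F1693
G01 X8.48 Y96.64 F1693
G01 X13.02 Y126.44 F1693
G01 X42.76 Y131.33 F1693
G01 X56.61 Y104.56 F1693
M5
G0 X0.00 Y0.00

1 u = 1 mm; y_m = 146.06 − y.

[1] `<circle>` circle, #000000→cut S739 F1379: (89.67,83.55) → (80.07,106.74) → (56.88,116.34) → (33.69,106.74) → (24.09,83.55) → (33.69,60.36) → (56.88,50.76) → (80.07,60.36) → (89.67,83.55) (closed)

[2] `<polygon>` regular polygon, #008000→score S416 F1693: (71.92,50.50) → (81.95,49.01) → (85.68,39.58) → (79.38,31.64) → (69.35,33.13) → (65.62,42.56) → (71.92,50.50) (closed)

[3] `<polygon>` regular polygon, #008000→score S416 F1693: (56.61,104.56) → (35.42,83.12) → (8.48,96.64) → (13.02,126.44) → (42.76,131.33) → (56.61,104.56) (closed)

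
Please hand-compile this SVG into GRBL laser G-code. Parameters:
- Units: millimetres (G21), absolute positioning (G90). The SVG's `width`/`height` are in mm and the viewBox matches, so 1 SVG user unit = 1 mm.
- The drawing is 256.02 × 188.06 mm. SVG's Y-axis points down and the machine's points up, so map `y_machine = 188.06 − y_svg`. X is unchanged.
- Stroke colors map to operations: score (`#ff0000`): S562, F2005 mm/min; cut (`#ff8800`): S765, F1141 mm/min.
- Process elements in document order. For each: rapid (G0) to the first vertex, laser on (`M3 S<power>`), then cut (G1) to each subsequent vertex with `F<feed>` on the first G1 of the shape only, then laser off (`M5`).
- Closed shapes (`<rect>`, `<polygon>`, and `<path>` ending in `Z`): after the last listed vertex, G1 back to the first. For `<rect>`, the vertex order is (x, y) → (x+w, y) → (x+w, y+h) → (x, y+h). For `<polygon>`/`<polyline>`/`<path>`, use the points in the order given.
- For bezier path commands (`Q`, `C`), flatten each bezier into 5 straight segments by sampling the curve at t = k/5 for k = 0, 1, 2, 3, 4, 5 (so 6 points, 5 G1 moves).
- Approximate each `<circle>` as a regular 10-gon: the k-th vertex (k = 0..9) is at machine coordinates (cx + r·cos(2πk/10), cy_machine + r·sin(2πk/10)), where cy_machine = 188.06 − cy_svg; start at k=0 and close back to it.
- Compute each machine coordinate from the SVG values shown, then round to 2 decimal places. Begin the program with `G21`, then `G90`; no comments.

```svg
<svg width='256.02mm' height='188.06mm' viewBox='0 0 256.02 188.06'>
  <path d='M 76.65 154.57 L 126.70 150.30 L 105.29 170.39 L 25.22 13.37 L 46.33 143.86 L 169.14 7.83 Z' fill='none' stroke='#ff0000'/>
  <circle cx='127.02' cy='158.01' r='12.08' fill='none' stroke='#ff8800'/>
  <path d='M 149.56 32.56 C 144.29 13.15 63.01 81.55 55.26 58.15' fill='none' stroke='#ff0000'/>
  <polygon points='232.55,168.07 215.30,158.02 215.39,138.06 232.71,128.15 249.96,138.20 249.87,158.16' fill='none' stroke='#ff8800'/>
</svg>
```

G21
G90
G0 X76.65 Y33.49
M3 S562
G1 X126.70 Y37.76 F2005
G1 X105.29 Y17.67
G1 X25.22 Y174.69
G1 X46.33 Y44.20
G1 X169.14 Y180.23
G1 X76.65 Y33.49
M5
G0 X139.10 Y30.05
M3 S765
G1 X136.79 Y37.15 F1141
G1 X130.75 Y41.54
G1 X123.29 Y41.54
G1 X117.25 Y37.15
G1 X114.94 Y30.05
G1 X117.25 Y22.95
G1 X123.29 Y18.56
G1 X130.75 Y18.56
G1 X136.79 Y22.95
G1 X139.10 Y30.05
M5
G0 X149.56 Y155.50
M3 S562
G1 X138.47 Y158.05 F2005
G1 X116.32 Y148.14
G1 X90.28 Y134.40
G1 X67.54 Y125.45
G1 X55.26 Y129.91
M5
G0 X232.55 Y19.99
M3 S765
G1 X215.30 Y30.04 F1141
G1 X215.39 Y50.00
G1 X232.71 Y59.91
G1 X249.96 Y49.86
G1 X249.87 Y29.90
G1 X232.55 Y19.99
M5

1 u = 1 mm; y_m = 188.06 − y.

[1] `<path>` closed polygon, #ff0000→score S562 F2005: (76.65,33.49) → (126.70,37.76) → (105.29,17.67) → (25.22,174.69) → (46.33,44.20) → (169.14,180.23) → (76.65,33.49) (closed)

[2] `<circle>` circle, #ff8800→cut S765 F1141: (139.10,30.05) → (136.79,37.15) → (130.75,41.54) → (123.29,41.54) → (117.25,37.15) → (114.94,30.05) → (117.25,22.95) → (123.29,18.56) → (130.75,18.56) → (136.79,22.95) → (139.10,30.05) (closed)

[3] `<path>` cubic bezier, #ff0000→score S562 F2005: (149.56,155.50) → (138.47,158.05) → (116.32,148.14) → (90.28,134.40) → (67.54,125.45) → (55.26,129.91)

[4] `<polygon>` regular polygon, #ff8800→cut S765 F1141: (232.55,19.99) → (215.30,30.04) → (215.39,50.00) → (232.71,59.91) → (249.96,49.86) → (249.87,29.90) → (232.55,19.99) (closed)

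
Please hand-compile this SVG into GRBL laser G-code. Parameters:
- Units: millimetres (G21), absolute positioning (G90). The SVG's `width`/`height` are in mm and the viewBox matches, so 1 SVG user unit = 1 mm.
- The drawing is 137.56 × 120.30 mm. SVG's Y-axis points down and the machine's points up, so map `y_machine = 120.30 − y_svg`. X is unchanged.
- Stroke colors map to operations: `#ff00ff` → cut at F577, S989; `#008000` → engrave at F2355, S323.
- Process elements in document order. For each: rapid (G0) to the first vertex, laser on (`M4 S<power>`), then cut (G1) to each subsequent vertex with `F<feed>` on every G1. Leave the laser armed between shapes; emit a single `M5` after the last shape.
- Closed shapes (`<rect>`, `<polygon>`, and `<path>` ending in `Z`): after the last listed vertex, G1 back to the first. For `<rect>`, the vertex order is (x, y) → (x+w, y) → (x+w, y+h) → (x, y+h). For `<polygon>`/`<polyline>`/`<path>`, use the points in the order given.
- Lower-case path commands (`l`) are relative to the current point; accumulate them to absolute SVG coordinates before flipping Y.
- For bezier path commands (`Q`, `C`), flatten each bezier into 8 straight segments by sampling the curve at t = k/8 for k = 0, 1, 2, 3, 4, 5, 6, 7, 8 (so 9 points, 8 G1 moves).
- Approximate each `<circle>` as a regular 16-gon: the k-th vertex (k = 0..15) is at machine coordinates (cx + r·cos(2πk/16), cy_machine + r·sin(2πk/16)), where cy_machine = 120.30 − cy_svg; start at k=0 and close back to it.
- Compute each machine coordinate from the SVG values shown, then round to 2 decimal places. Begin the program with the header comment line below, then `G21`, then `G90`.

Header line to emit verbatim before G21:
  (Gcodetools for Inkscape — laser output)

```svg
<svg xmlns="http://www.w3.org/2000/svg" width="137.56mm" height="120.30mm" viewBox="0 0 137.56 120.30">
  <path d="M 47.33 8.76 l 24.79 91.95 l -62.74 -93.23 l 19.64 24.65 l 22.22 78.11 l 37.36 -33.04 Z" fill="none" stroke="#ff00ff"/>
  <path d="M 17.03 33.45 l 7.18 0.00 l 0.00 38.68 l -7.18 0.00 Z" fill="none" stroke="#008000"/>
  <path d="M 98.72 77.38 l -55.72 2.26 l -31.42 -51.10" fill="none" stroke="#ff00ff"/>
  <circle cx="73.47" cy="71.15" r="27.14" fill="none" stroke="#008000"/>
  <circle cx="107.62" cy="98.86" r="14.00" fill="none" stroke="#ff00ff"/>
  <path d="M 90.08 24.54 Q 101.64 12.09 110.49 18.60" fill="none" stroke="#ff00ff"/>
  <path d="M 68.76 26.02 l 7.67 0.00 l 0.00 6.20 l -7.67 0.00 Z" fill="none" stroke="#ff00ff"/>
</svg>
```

Since the viewBox matches the mm dimensions, user units are millimetres directly. The only transform is the Y-flip y_m = 120.30 − y_svg.

Shape 1 is a closed polygon drawn with `<path>`. Its stroke #ff00ff means cut at S989, F577. After flipping Y the toolpath is (47.33,111.54) → (72.12,19.59) → (9.38,112.82) → (29.02,88.17) → (51.24,10.06) → (88.60,43.10) → (47.33,111.54), returning to the start.

Shape 2 is a rectangle drawn with `<path>`. Its stroke #008000 means engrave at S323, F2355. After flipping Y the toolpath is (17.03,86.85) → (24.21,86.85) → (24.21,48.17) → (17.03,48.17) → (17.03,86.85), returning to the start.

Shape 3 is a open polyline drawn with `<path>`. Its stroke #ff00ff means cut at S989, F577. After flipping Y the toolpath is (98.72,42.92) → (43.00,40.66) → (11.58,91.76).

Shape 4 is a circle drawn with `<circle>`. Its stroke #008000 means engrave at S323, F2355. After flipping Y the toolpath is (100.61,49.15) → (98.54,59.54) → (92.66,68.34) → (83.86,74.22) → (73.47,76.29) → (63.08,74.22) → (54.28,68.34) → (48.40,59.54) → (46.33,49.15) → (48.40,38.76) → (54.28,29.96) → (63.08,24.08) → (73.47,22.01) → (83.86,24.08) → (92.66,29.96) → (98.54,38.76) → (100.61,49.15), returning to the start.

Shape 5 is a circle drawn with `<circle>`. Its stroke #ff00ff means cut at S989, F577. After flipping Y the toolpath is (121.62,21.44) → (120.55,26.80) → (117.52,31.34) → (112.98,34.37) → (107.62,35.44) → (102.26,34.37) → (97.72,31.34) → (94.69,26.80) → (93.62,21.44) → (94.69,16.08) → (97.72,11.54) → (102.26,8.51) → (107.62,7.44) → (112.98,8.51) → (117.52,11.54) → (120.55,16.08) → (121.62,21.44), returning to the start.

Shape 6 is a quadratic bezier drawn with `<path>`. Its stroke #ff00ff means cut at S989, F577. After flipping Y the toolpath is (90.08,95.76) → (92.93,98.58) → (95.69,100.80) → (98.37,102.43) → (100.96,103.47) → (103.47,103.92) → (105.90,103.77) → (108.24,103.03) → (110.49,101.70).

Shape 7 is a rectangle drawn with `<path>`. Its stroke #ff00ff means cut at S989, F577. After flipping Y the toolpath is (68.76,94.28) → (76.43,94.28) → (76.43,88.08) → (68.76,88.08) → (68.76,94.28), returning to the start.

(Gcodetools for Inkscape — laser output)
G21
G90
G0 X47.33 Y111.54
M4 S989
G1 X72.12 Y19.59 F577
G1 X9.38 Y112.82 F577
G1 X29.02 Y88.17 F577
G1 X51.24 Y10.06 F577
G1 X88.60 Y43.10 F577
G1 X47.33 Y111.54 F577
G0 X17.03 Y86.85
M4 S323
G1 X24.21 Y86.85 F2355
G1 X24.21 Y48.17 F2355
G1 X17.03 Y48.17 F2355
G1 X17.03 Y86.85 F2355
G0 X98.72 Y42.92
M4 S989
G1 X43.00 Y40.66 F577
G1 X11.58 Y91.76 F577
G0 X100.61 Y49.15
M4 S323
G1 X98.54 Y59.54 F2355
G1 X92.66 Y68.34 F2355
G1 X83.86 Y74.22 F2355
G1 X73.47 Y76.29 F2355
G1 X63.08 Y74.22 F2355
G1 X54.28 Y68.34 F2355
G1 X48.40 Y59.54 F2355
G1 X46.33 Y49.15 F2355
G1 X48.40 Y38.76 F2355
G1 X54.28 Y29.96 F2355
G1 X63.08 Y24.08 F2355
G1 X73.47 Y22.01 F2355
G1 X83.86 Y24.08 F2355
G1 X92.66 Y29.96 F2355
G1 X98.54 Y38.76 F2355
G1 X100.61 Y49.15 F2355
G0 X121.62 Y21.44
M4 S989
G1 X120.55 Y26.80 F577
G1 X117.52 Y31.34 F577
G1 X112.98 Y34.37 F577
G1 X107.62 Y35.44 F577
G1 X102.26 Y34.37 F577
G1 X97.72 Y31.34 F577
G1 X94.69 Y26.80 F577
G1 X93.62 Y21.44 F577
G1 X94.69 Y16.08 F577
G1 X97.72 Y11.54 F577
G1 X102.26 Y8.51 F577
G1 X107.62 Y7.44 F577
G1 X112.98 Y8.51 F577
G1 X117.52 Y11.54 F577
G1 X120.55 Y16.08 F577
G1 X121.62 Y21.44 F577
G0 X90.08 Y95.76
M4 S989
G1 X92.93 Y98.58 F577
G1 X95.69 Y100.80 F577
G1 X98.37 Y102.43 F577
G1 X100.96 Y103.47 F577
G1 X103.47 Y103.92 F577
G1 X105.90 Y103.77 F577
G1 X108.24 Y103.03 F577
G1 X110.49 Y101.70 F577
G0 X68.76 Y94.28
M4 S989
G1 X76.43 Y94.28 F577
G1 X76.43 Y88.08 F577
G1 X68.76 Y88.08 F577
G1 X68.76 Y94.28 F577
M5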